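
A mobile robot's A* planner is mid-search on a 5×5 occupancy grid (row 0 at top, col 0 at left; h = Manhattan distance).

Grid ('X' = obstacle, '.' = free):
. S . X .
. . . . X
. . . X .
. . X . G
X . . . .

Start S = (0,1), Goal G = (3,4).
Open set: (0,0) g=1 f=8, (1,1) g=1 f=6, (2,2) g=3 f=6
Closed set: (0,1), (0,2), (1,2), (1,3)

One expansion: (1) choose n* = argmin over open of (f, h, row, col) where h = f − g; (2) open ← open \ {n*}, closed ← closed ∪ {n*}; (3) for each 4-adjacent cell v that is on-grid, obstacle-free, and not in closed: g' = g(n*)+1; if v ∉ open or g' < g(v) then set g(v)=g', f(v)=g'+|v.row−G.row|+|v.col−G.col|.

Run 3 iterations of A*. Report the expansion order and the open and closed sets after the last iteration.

step 1: expand (2,2) (f=6, h=3) → closed; open now [(0,0) g=1 f=8, (1,1) g=1 f=6, (2,1) g=4 f=8]
step 2: expand (1,1) (f=6, h=5) → closed; open now [(0,0) g=1 f=8, (1,0) g=2 f=8, (2,1) g=2 f=6]
step 3: expand (2,1) (f=6, h=4) → closed; open now [(0,0) g=1 f=8, (1,0) g=2 f=8, (2,0) g=3 f=8, (3,1) g=3 f=6]

order=[(2,2) → (1,1) → (2,1)]; open=[(0,0) g=1 f=8, (1,0) g=2 f=8, (2,0) g=3 f=8, (3,1) g=3 f=6]; closed=[(0,1), (0,2), (1,1), (1,2), (1,3), (2,1), (2,2)]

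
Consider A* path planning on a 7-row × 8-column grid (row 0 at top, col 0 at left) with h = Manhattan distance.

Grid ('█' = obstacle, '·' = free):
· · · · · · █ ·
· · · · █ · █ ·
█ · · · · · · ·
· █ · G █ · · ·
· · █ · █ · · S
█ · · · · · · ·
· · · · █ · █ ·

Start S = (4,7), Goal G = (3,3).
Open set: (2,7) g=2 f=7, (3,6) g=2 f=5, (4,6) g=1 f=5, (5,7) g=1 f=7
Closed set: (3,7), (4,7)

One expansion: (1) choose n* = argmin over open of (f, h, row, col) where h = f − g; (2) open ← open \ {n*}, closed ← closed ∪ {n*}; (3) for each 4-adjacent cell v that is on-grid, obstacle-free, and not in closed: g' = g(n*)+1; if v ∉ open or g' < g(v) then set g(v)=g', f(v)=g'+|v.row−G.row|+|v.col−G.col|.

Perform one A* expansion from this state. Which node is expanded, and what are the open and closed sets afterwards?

expanded=(3,6); open=[(2,6) g=3 f=7, (2,7) g=2 f=7, (3,5) g=3 f=5, (4,6) g=1 f=5, (5,7) g=1 f=7]; closed=[(3,6), (3,7), (4,7)]

step 1: expand (3,6) (f=5, h=3) → closed; open now [(2,6) g=3 f=7, (2,7) g=2 f=7, (3,5) g=3 f=5, (4,6) g=1 f=5, (5,7) g=1 f=7]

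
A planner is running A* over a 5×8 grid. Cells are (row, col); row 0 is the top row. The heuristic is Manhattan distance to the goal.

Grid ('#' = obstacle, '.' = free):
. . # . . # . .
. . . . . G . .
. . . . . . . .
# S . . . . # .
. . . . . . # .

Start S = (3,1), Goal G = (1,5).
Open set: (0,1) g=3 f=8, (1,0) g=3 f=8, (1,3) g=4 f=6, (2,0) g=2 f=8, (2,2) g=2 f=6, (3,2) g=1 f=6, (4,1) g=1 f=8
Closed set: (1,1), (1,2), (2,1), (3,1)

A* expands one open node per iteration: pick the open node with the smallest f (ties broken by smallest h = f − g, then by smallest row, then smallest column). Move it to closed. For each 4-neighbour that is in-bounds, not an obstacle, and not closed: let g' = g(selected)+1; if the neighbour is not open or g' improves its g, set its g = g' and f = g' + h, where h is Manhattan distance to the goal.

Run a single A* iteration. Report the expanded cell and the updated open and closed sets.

expanded=(1,3); open=[(0,1) g=3 f=8, (0,3) g=5 f=8, (1,0) g=3 f=8, (1,4) g=5 f=6, (2,0) g=2 f=8, (2,2) g=2 f=6, (2,3) g=5 f=8, (3,2) g=1 f=6, (4,1) g=1 f=8]; closed=[(1,1), (1,2), (1,3), (2,1), (3,1)]

step 1: expand (1,3) (f=6, h=2) → closed; open now [(0,1) g=3 f=8, (0,3) g=5 f=8, (1,0) g=3 f=8, (1,4) g=5 f=6, (2,0) g=2 f=8, (2,2) g=2 f=6, (2,3) g=5 f=8, (3,2) g=1 f=6, (4,1) g=1 f=8]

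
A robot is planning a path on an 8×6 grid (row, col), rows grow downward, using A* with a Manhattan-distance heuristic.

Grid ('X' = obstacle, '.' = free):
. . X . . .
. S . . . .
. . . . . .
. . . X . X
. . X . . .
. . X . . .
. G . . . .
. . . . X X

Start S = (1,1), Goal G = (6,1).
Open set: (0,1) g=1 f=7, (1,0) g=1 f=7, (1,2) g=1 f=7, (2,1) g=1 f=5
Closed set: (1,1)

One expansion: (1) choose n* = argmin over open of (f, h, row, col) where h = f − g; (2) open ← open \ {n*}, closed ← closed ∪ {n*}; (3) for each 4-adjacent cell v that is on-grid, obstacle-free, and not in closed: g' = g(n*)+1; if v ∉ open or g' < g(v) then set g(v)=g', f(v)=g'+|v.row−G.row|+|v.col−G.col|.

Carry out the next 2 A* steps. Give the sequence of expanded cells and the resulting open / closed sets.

order=[(2,1) → (3,1)]; open=[(0,1) g=1 f=7, (1,0) g=1 f=7, (1,2) g=1 f=7, (2,0) g=2 f=7, (2,2) g=2 f=7, (3,0) g=3 f=7, (3,2) g=3 f=7, (4,1) g=3 f=5]; closed=[(1,1), (2,1), (3,1)]

step 1: expand (2,1) (f=5, h=4) → closed; open now [(0,1) g=1 f=7, (1,0) g=1 f=7, (1,2) g=1 f=7, (2,0) g=2 f=7, (2,2) g=2 f=7, (3,1) g=2 f=5]
step 2: expand (3,1) (f=5, h=3) → closed; open now [(0,1) g=1 f=7, (1,0) g=1 f=7, (1,2) g=1 f=7, (2,0) g=2 f=7, (2,2) g=2 f=7, (3,0) g=3 f=7, (3,2) g=3 f=7, (4,1) g=3 f=5]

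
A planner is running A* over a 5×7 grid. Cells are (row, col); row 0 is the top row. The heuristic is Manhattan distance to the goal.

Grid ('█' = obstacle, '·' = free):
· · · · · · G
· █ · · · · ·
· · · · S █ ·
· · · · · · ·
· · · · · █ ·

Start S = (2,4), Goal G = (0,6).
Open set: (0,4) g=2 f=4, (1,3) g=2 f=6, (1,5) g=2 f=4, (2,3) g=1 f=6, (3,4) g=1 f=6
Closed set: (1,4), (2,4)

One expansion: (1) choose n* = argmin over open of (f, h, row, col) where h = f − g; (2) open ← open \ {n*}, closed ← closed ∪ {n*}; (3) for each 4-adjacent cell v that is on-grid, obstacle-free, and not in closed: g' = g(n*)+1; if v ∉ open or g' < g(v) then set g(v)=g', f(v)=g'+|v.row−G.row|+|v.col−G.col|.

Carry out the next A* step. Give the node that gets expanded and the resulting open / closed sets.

expanded=(0,4); open=[(0,3) g=3 f=6, (0,5) g=3 f=4, (1,3) g=2 f=6, (1,5) g=2 f=4, (2,3) g=1 f=6, (3,4) g=1 f=6]; closed=[(0,4), (1,4), (2,4)]

step 1: expand (0,4) (f=4, h=2) → closed; open now [(0,3) g=3 f=6, (0,5) g=3 f=4, (1,3) g=2 f=6, (1,5) g=2 f=4, (2,3) g=1 f=6, (3,4) g=1 f=6]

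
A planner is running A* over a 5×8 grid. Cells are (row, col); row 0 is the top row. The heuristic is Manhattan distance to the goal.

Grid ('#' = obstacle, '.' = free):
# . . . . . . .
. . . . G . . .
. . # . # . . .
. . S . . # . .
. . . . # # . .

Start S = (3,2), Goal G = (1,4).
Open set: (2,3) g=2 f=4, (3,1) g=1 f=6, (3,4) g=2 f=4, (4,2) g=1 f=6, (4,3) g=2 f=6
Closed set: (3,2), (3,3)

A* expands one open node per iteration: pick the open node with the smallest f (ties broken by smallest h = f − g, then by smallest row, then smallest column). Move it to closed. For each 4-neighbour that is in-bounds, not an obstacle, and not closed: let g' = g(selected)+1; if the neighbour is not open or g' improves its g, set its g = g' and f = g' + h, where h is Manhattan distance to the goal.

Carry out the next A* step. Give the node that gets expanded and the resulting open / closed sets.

step 1: expand (2,3) (f=4, h=2) → closed; open now [(1,3) g=3 f=4, (3,1) g=1 f=6, (3,4) g=2 f=4, (4,2) g=1 f=6, (4,3) g=2 f=6]

expanded=(2,3); open=[(1,3) g=3 f=4, (3,1) g=1 f=6, (3,4) g=2 f=4, (4,2) g=1 f=6, (4,3) g=2 f=6]; closed=[(2,3), (3,2), (3,3)]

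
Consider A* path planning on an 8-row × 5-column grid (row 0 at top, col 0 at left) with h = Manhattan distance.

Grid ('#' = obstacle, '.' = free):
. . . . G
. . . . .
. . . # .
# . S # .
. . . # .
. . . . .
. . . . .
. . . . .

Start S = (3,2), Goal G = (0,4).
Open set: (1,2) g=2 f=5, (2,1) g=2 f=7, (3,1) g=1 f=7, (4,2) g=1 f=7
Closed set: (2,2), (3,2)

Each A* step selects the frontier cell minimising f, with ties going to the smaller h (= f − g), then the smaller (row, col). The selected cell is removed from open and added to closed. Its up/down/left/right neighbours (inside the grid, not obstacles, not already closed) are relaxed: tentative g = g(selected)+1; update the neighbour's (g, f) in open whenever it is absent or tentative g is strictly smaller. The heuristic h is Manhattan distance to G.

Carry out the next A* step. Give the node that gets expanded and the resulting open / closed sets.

expanded=(1,2); open=[(0,2) g=3 f=5, (1,1) g=3 f=7, (1,3) g=3 f=5, (2,1) g=2 f=7, (3,1) g=1 f=7, (4,2) g=1 f=7]; closed=[(1,2), (2,2), (3,2)]

step 1: expand (1,2) (f=5, h=3) → closed; open now [(0,2) g=3 f=5, (1,1) g=3 f=7, (1,3) g=3 f=5, (2,1) g=2 f=7, (3,1) g=1 f=7, (4,2) g=1 f=7]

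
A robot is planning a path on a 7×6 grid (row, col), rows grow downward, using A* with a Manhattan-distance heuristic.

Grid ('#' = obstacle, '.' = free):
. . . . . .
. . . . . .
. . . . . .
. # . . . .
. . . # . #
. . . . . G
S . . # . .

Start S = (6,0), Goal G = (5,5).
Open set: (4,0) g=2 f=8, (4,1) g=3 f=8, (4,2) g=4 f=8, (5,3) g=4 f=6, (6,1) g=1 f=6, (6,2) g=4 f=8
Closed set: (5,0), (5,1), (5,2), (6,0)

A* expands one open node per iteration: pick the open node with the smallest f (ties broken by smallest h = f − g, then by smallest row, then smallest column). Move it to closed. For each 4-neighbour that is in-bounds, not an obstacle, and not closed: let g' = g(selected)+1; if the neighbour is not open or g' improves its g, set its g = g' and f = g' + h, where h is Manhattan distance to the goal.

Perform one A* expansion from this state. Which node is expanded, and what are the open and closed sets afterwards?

expanded=(5,3); open=[(4,0) g=2 f=8, (4,1) g=3 f=8, (4,2) g=4 f=8, (5,4) g=5 f=6, (6,1) g=1 f=6, (6,2) g=4 f=8]; closed=[(5,0), (5,1), (5,2), (5,3), (6,0)]

step 1: expand (5,3) (f=6, h=2) → closed; open now [(4,0) g=2 f=8, (4,1) g=3 f=8, (4,2) g=4 f=8, (5,4) g=5 f=6, (6,1) g=1 f=6, (6,2) g=4 f=8]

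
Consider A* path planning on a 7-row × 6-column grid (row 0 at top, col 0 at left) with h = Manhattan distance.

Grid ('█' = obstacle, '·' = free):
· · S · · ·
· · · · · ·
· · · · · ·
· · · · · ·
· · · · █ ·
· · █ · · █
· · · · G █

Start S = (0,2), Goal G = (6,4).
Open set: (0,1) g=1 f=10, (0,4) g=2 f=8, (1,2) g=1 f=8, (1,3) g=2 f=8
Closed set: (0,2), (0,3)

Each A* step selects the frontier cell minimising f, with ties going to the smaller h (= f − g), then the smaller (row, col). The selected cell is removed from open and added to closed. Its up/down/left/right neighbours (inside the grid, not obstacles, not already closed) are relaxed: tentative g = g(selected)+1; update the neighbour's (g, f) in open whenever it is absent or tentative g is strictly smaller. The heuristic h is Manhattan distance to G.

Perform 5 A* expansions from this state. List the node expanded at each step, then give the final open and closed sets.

step 1: expand (0,4) (f=8, h=6) → closed; open now [(0,1) g=1 f=10, (0,5) g=3 f=10, (1,2) g=1 f=8, (1,3) g=2 f=8, (1,4) g=3 f=8]
step 2: expand (1,4) (f=8, h=5) → closed; open now [(0,1) g=1 f=10, (0,5) g=3 f=10, (1,2) g=1 f=8, (1,3) g=2 f=8, (1,5) g=4 f=10, (2,4) g=4 f=8]
step 3: expand (2,4) (f=8, h=4) → closed; open now [(0,1) g=1 f=10, (0,5) g=3 f=10, (1,2) g=1 f=8, (1,3) g=2 f=8, (1,5) g=4 f=10, (2,3) g=5 f=10, (2,5) g=5 f=10, (3,4) g=5 f=8]
step 4: expand (3,4) (f=8, h=3) → closed; open now [(0,1) g=1 f=10, (0,5) g=3 f=10, (1,2) g=1 f=8, (1,3) g=2 f=8, (1,5) g=4 f=10, (2,3) g=5 f=10, (2,5) g=5 f=10, (3,3) g=6 f=10, (3,5) g=6 f=10]
step 5: expand (1,3) (f=8, h=6) → closed; open now [(0,1) g=1 f=10, (0,5) g=3 f=10, (1,2) g=1 f=8, (1,5) g=4 f=10, (2,3) g=3 f=8, (2,5) g=5 f=10, (3,3) g=6 f=10, (3,5) g=6 f=10]

order=[(0,4) → (1,4) → (2,4) → (3,4) → (1,3)]; open=[(0,1) g=1 f=10, (0,5) g=3 f=10, (1,2) g=1 f=8, (1,5) g=4 f=10, (2,3) g=3 f=8, (2,5) g=5 f=10, (3,3) g=6 f=10, (3,5) g=6 f=10]; closed=[(0,2), (0,3), (0,4), (1,3), (1,4), (2,4), (3,4)]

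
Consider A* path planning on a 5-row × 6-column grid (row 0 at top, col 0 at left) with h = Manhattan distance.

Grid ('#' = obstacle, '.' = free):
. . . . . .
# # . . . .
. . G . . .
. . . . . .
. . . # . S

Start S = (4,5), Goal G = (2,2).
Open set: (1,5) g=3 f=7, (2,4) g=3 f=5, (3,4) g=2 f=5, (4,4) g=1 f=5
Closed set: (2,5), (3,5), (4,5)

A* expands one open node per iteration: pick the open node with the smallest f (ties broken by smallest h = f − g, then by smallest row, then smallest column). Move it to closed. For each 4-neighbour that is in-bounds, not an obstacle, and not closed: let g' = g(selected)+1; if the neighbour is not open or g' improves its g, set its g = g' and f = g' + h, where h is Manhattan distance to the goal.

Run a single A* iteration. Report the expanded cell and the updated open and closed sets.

step 1: expand (2,4) (f=5, h=2) → closed; open now [(1,4) g=4 f=7, (1,5) g=3 f=7, (2,3) g=4 f=5, (3,4) g=2 f=5, (4,4) g=1 f=5]

expanded=(2,4); open=[(1,4) g=4 f=7, (1,5) g=3 f=7, (2,3) g=4 f=5, (3,4) g=2 f=5, (4,4) g=1 f=5]; closed=[(2,4), (2,5), (3,5), (4,5)]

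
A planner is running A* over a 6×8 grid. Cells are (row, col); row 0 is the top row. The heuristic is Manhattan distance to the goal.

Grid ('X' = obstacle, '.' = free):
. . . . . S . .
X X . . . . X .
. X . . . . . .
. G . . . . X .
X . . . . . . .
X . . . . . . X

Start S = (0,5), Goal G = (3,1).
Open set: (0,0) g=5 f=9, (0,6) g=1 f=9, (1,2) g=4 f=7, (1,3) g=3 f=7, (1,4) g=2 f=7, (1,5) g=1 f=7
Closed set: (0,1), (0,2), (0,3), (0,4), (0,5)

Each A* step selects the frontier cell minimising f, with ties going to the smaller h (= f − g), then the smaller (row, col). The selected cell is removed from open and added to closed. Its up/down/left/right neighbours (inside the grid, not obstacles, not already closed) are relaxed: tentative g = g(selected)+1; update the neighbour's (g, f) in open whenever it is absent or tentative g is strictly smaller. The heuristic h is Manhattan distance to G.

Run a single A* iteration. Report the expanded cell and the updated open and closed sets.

expanded=(1,2); open=[(0,0) g=5 f=9, (0,6) g=1 f=9, (1,3) g=3 f=7, (1,4) g=2 f=7, (1,5) g=1 f=7, (2,2) g=5 f=7]; closed=[(0,1), (0,2), (0,3), (0,4), (0,5), (1,2)]

step 1: expand (1,2) (f=7, h=3) → closed; open now [(0,0) g=5 f=9, (0,6) g=1 f=9, (1,3) g=3 f=7, (1,4) g=2 f=7, (1,5) g=1 f=7, (2,2) g=5 f=7]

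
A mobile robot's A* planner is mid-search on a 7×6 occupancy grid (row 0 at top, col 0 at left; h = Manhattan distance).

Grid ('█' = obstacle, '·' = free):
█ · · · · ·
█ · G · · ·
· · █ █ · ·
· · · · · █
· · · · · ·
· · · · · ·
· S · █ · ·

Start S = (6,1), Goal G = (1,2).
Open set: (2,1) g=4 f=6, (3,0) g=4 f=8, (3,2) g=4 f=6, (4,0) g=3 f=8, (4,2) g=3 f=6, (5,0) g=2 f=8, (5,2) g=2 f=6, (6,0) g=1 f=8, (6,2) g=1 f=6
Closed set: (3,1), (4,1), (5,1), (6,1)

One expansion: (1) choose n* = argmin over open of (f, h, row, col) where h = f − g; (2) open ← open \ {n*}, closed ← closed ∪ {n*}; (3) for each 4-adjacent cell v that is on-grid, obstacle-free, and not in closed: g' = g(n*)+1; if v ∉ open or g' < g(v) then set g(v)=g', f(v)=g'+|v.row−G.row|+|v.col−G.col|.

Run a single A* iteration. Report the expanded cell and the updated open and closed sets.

expanded=(2,1); open=[(1,1) g=5 f=6, (2,0) g=5 f=8, (3,0) g=4 f=8, (3,2) g=4 f=6, (4,0) g=3 f=8, (4,2) g=3 f=6, (5,0) g=2 f=8, (5,2) g=2 f=6, (6,0) g=1 f=8, (6,2) g=1 f=6]; closed=[(2,1), (3,1), (4,1), (5,1), (6,1)]

step 1: expand (2,1) (f=6, h=2) → closed; open now [(1,1) g=5 f=6, (2,0) g=5 f=8, (3,0) g=4 f=8, (3,2) g=4 f=6, (4,0) g=3 f=8, (4,2) g=3 f=6, (5,0) g=2 f=8, (5,2) g=2 f=6, (6,0) g=1 f=8, (6,2) g=1 f=6]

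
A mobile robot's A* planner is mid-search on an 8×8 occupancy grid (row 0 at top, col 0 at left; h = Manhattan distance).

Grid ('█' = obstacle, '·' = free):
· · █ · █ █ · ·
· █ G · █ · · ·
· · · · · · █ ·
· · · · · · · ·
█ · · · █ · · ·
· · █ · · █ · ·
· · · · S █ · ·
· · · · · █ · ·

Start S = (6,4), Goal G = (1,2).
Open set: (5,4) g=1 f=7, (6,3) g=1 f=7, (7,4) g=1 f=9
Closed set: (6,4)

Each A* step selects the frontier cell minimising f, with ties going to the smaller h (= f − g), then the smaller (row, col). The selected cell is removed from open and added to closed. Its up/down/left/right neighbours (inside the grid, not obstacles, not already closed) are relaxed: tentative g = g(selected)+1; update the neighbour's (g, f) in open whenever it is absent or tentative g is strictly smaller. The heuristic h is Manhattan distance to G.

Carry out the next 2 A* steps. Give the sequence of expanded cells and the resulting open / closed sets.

order=[(5,4) → (5,3)]; open=[(4,3) g=3 f=7, (6,3) g=1 f=7, (7,4) g=1 f=9]; closed=[(5,3), (5,4), (6,4)]

step 1: expand (5,4) (f=7, h=6) → closed; open now [(5,3) g=2 f=7, (6,3) g=1 f=7, (7,4) g=1 f=9]
step 2: expand (5,3) (f=7, h=5) → closed; open now [(4,3) g=3 f=7, (6,3) g=1 f=7, (7,4) g=1 f=9]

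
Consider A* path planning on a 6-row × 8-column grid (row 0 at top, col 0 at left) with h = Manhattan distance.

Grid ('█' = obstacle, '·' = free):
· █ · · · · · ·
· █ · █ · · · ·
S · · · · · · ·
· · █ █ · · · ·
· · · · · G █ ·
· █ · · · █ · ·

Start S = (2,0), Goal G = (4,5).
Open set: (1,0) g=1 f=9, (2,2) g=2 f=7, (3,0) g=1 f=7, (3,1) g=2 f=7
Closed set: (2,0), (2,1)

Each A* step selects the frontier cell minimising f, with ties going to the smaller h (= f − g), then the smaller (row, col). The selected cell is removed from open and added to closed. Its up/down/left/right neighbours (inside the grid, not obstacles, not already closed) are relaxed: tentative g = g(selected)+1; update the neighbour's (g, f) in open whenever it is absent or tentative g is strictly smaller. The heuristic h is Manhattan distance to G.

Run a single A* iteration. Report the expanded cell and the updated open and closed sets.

step 1: expand (2,2) (f=7, h=5) → closed; open now [(1,0) g=1 f=9, (1,2) g=3 f=9, (2,3) g=3 f=7, (3,0) g=1 f=7, (3,1) g=2 f=7]

expanded=(2,2); open=[(1,0) g=1 f=9, (1,2) g=3 f=9, (2,3) g=3 f=7, (3,0) g=1 f=7, (3,1) g=2 f=7]; closed=[(2,0), (2,1), (2,2)]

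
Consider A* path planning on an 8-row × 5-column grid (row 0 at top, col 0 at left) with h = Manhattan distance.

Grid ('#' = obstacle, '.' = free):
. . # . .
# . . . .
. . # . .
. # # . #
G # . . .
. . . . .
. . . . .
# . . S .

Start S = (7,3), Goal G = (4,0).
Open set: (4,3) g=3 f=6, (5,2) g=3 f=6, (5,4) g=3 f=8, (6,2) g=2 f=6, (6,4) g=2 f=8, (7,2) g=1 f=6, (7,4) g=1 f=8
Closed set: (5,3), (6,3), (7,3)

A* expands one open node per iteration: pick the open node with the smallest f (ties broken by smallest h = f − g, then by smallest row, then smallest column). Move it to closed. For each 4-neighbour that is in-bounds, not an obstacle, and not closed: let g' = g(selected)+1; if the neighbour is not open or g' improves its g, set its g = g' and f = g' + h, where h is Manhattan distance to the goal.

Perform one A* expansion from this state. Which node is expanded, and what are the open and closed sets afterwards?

step 1: expand (4,3) (f=6, h=3) → closed; open now [(3,3) g=4 f=8, (4,2) g=4 f=6, (4,4) g=4 f=8, (5,2) g=3 f=6, (5,4) g=3 f=8, (6,2) g=2 f=6, (6,4) g=2 f=8, (7,2) g=1 f=6, (7,4) g=1 f=8]

expanded=(4,3); open=[(3,3) g=4 f=8, (4,2) g=4 f=6, (4,4) g=4 f=8, (5,2) g=3 f=6, (5,4) g=3 f=8, (6,2) g=2 f=6, (6,4) g=2 f=8, (7,2) g=1 f=6, (7,4) g=1 f=8]; closed=[(4,3), (5,3), (6,3), (7,3)]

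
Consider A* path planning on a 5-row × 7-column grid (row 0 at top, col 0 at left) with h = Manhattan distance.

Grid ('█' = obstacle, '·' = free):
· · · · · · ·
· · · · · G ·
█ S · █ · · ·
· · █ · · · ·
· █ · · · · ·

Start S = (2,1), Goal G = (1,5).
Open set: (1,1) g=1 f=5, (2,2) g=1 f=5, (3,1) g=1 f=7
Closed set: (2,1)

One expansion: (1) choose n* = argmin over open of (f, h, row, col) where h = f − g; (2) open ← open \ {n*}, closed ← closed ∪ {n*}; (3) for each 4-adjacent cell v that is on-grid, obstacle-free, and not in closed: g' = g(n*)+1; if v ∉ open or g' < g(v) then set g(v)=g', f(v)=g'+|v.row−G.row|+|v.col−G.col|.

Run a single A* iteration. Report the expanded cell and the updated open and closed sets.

expanded=(1,1); open=[(0,1) g=2 f=7, (1,0) g=2 f=7, (1,2) g=2 f=5, (2,2) g=1 f=5, (3,1) g=1 f=7]; closed=[(1,1), (2,1)]

step 1: expand (1,1) (f=5, h=4) → closed; open now [(0,1) g=2 f=7, (1,0) g=2 f=7, (1,2) g=2 f=5, (2,2) g=1 f=5, (3,1) g=1 f=7]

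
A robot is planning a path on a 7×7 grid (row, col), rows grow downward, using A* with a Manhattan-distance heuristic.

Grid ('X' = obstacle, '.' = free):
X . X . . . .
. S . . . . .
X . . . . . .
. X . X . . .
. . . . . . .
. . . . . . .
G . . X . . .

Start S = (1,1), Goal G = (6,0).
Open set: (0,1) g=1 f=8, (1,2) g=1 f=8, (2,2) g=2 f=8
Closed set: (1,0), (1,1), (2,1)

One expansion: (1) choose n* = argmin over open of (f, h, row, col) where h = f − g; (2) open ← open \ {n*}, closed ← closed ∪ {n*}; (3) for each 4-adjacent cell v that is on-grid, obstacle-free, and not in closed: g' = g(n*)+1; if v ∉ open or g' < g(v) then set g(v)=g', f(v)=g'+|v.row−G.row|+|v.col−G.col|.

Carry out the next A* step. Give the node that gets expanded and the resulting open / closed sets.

step 1: expand (2,2) (f=8, h=6) → closed; open now [(0,1) g=1 f=8, (1,2) g=1 f=8, (2,3) g=3 f=10, (3,2) g=3 f=8]

expanded=(2,2); open=[(0,1) g=1 f=8, (1,2) g=1 f=8, (2,3) g=3 f=10, (3,2) g=3 f=8]; closed=[(1,0), (1,1), (2,1), (2,2)]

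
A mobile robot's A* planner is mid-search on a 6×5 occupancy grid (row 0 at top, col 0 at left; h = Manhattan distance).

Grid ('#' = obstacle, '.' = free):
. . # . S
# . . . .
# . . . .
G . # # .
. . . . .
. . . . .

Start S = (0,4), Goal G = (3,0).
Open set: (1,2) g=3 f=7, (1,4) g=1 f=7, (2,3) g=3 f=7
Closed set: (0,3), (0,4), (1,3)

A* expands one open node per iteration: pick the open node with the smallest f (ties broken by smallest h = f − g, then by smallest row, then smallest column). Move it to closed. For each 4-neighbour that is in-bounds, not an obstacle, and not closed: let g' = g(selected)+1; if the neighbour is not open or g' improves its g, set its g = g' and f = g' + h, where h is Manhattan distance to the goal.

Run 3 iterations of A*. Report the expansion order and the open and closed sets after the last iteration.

step 1: expand (1,2) (f=7, h=4) → closed; open now [(1,1) g=4 f=7, (1,4) g=1 f=7, (2,2) g=4 f=7, (2,3) g=3 f=7]
step 2: expand (1,1) (f=7, h=3) → closed; open now [(0,1) g=5 f=9, (1,4) g=1 f=7, (2,1) g=5 f=7, (2,2) g=4 f=7, (2,3) g=3 f=7]
step 3: expand (2,1) (f=7, h=2) → closed; open now [(0,1) g=5 f=9, (1,4) g=1 f=7, (2,2) g=4 f=7, (2,3) g=3 f=7, (3,1) g=6 f=7]

order=[(1,2) → (1,1) → (2,1)]; open=[(0,1) g=5 f=9, (1,4) g=1 f=7, (2,2) g=4 f=7, (2,3) g=3 f=7, (3,1) g=6 f=7]; closed=[(0,3), (0,4), (1,1), (1,2), (1,3), (2,1)]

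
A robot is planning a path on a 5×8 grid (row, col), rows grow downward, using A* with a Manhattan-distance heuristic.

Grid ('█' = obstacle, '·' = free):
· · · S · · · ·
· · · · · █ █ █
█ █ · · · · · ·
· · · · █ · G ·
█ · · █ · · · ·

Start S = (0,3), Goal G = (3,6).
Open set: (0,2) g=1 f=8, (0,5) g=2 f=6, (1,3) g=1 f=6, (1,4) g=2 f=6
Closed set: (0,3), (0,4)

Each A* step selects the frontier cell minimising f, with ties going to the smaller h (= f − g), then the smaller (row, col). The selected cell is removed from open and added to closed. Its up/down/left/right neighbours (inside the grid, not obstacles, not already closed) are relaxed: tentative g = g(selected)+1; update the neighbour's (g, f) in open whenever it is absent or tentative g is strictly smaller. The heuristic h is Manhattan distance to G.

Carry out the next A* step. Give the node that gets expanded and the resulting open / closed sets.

expanded=(0,5); open=[(0,2) g=1 f=8, (0,6) g=3 f=6, (1,3) g=1 f=6, (1,4) g=2 f=6]; closed=[(0,3), (0,4), (0,5)]

step 1: expand (0,5) (f=6, h=4) → closed; open now [(0,2) g=1 f=8, (0,6) g=3 f=6, (1,3) g=1 f=6, (1,4) g=2 f=6]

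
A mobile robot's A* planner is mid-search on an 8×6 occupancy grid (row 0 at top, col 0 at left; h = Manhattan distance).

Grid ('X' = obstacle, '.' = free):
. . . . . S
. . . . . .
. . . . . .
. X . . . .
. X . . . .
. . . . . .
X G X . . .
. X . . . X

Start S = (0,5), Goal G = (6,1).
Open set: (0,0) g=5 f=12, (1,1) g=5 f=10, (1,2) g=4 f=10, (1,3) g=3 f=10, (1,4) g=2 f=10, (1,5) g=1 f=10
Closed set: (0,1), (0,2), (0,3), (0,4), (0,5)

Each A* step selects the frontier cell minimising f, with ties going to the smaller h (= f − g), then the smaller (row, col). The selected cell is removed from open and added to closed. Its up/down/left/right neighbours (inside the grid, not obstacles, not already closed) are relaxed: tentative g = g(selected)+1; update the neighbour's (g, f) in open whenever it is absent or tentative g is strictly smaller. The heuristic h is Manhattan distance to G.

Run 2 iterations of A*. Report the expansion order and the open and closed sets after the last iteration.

step 1: expand (1,1) (f=10, h=5) → closed; open now [(0,0) g=5 f=12, (1,0) g=6 f=12, (1,2) g=4 f=10, (1,3) g=3 f=10, (1,4) g=2 f=10, (1,5) g=1 f=10, (2,1) g=6 f=10]
step 2: expand (2,1) (f=10, h=4) → closed; open now [(0,0) g=5 f=12, (1,0) g=6 f=12, (1,2) g=4 f=10, (1,3) g=3 f=10, (1,4) g=2 f=10, (1,5) g=1 f=10, (2,0) g=7 f=12, (2,2) g=7 f=12]

order=[(1,1) → (2,1)]; open=[(0,0) g=5 f=12, (1,0) g=6 f=12, (1,2) g=4 f=10, (1,3) g=3 f=10, (1,4) g=2 f=10, (1,5) g=1 f=10, (2,0) g=7 f=12, (2,2) g=7 f=12]; closed=[(0,1), (0,2), (0,3), (0,4), (0,5), (1,1), (2,1)]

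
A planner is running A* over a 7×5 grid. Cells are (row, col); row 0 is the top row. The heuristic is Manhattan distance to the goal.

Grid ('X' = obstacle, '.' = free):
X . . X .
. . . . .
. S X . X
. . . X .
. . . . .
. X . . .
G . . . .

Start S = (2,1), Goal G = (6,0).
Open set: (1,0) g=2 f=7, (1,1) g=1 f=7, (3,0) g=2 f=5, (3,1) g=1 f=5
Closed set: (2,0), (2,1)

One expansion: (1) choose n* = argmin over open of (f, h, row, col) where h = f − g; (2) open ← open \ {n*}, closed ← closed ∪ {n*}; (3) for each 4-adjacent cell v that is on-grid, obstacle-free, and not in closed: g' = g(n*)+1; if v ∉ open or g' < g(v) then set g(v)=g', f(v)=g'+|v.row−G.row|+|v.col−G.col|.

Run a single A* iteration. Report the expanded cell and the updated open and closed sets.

expanded=(3,0); open=[(1,0) g=2 f=7, (1,1) g=1 f=7, (3,1) g=1 f=5, (4,0) g=3 f=5]; closed=[(2,0), (2,1), (3,0)]

step 1: expand (3,0) (f=5, h=3) → closed; open now [(1,0) g=2 f=7, (1,1) g=1 f=7, (3,1) g=1 f=5, (4,0) g=3 f=5]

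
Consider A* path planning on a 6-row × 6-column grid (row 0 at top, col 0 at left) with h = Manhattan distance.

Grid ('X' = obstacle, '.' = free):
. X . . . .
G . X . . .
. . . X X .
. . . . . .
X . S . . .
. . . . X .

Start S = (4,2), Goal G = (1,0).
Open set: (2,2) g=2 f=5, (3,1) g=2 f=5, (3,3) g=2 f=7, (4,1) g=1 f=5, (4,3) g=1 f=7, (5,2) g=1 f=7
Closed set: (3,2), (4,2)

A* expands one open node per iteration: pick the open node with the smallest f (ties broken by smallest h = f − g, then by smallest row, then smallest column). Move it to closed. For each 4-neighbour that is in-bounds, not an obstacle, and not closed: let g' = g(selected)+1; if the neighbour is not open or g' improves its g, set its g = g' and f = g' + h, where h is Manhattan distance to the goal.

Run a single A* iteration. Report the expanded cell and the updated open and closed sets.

expanded=(2,2); open=[(2,1) g=3 f=5, (3,1) g=2 f=5, (3,3) g=2 f=7, (4,1) g=1 f=5, (4,3) g=1 f=7, (5,2) g=1 f=7]; closed=[(2,2), (3,2), (4,2)]

step 1: expand (2,2) (f=5, h=3) → closed; open now [(2,1) g=3 f=5, (3,1) g=2 f=5, (3,3) g=2 f=7, (4,1) g=1 f=5, (4,3) g=1 f=7, (5,2) g=1 f=7]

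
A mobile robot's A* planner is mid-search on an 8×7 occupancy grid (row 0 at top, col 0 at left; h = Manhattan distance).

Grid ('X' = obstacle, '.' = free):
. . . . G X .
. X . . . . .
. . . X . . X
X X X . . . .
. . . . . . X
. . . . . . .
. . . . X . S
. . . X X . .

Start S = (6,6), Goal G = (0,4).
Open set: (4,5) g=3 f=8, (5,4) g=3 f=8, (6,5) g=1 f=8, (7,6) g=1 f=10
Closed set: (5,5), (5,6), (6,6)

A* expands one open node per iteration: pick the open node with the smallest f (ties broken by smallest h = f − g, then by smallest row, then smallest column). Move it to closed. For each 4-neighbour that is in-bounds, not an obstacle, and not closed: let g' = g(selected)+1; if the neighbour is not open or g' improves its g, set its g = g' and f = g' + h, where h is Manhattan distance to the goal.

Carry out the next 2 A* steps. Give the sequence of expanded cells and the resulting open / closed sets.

step 1: expand (4,5) (f=8, h=5) → closed; open now [(3,5) g=4 f=8, (4,4) g=4 f=8, (5,4) g=3 f=8, (6,5) g=1 f=8, (7,6) g=1 f=10]
step 2: expand (3,5) (f=8, h=4) → closed; open now [(2,5) g=5 f=8, (3,4) g=5 f=8, (3,6) g=5 f=10, (4,4) g=4 f=8, (5,4) g=3 f=8, (6,5) g=1 f=8, (7,6) g=1 f=10]

order=[(4,5) → (3,5)]; open=[(2,5) g=5 f=8, (3,4) g=5 f=8, (3,6) g=5 f=10, (4,4) g=4 f=8, (5,4) g=3 f=8, (6,5) g=1 f=8, (7,6) g=1 f=10]; closed=[(3,5), (4,5), (5,5), (5,6), (6,6)]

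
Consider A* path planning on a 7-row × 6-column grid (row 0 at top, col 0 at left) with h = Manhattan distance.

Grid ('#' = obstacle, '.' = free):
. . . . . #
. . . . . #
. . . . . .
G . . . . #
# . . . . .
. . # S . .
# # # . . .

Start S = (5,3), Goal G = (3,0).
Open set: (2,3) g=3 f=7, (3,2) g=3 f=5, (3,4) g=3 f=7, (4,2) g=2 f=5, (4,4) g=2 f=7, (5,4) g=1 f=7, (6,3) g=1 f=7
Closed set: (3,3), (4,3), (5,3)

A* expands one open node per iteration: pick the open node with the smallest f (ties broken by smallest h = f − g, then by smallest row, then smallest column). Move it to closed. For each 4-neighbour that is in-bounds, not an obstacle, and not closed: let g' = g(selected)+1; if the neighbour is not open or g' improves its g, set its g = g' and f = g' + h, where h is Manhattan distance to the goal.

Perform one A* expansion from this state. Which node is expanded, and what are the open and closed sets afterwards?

step 1: expand (3,2) (f=5, h=2) → closed; open now [(2,2) g=4 f=7, (2,3) g=3 f=7, (3,1) g=4 f=5, (3,4) g=3 f=7, (4,2) g=2 f=5, (4,4) g=2 f=7, (5,4) g=1 f=7, (6,3) g=1 f=7]

expanded=(3,2); open=[(2,2) g=4 f=7, (2,3) g=3 f=7, (3,1) g=4 f=5, (3,4) g=3 f=7, (4,2) g=2 f=5, (4,4) g=2 f=7, (5,4) g=1 f=7, (6,3) g=1 f=7]; closed=[(3,2), (3,3), (4,3), (5,3)]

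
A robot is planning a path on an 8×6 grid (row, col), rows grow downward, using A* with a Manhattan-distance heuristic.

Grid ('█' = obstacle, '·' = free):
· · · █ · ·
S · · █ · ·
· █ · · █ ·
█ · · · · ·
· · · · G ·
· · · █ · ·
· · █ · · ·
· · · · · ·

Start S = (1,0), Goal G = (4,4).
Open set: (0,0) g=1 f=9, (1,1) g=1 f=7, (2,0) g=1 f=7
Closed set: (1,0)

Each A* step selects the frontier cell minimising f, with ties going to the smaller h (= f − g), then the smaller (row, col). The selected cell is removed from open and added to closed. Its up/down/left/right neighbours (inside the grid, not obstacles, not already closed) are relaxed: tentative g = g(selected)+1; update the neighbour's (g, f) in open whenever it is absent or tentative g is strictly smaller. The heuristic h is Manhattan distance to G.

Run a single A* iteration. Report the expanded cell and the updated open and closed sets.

expanded=(1,1); open=[(0,0) g=1 f=9, (0,1) g=2 f=9, (1,2) g=2 f=7, (2,0) g=1 f=7]; closed=[(1,0), (1,1)]

step 1: expand (1,1) (f=7, h=6) → closed; open now [(0,0) g=1 f=9, (0,1) g=2 f=9, (1,2) g=2 f=7, (2,0) g=1 f=7]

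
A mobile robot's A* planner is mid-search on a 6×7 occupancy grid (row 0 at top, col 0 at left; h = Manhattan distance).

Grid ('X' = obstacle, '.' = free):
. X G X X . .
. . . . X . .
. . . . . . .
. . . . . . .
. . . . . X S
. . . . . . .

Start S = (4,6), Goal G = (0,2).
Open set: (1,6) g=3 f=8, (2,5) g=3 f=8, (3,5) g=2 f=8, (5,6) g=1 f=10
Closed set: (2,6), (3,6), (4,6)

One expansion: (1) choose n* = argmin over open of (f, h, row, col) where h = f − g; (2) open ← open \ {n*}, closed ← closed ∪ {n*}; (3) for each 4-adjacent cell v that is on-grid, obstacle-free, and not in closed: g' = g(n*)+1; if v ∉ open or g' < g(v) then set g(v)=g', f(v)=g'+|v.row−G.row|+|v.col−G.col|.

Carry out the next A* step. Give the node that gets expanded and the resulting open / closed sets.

step 1: expand (1,6) (f=8, h=5) → closed; open now [(0,6) g=4 f=8, (1,5) g=4 f=8, (2,5) g=3 f=8, (3,5) g=2 f=8, (5,6) g=1 f=10]

expanded=(1,6); open=[(0,6) g=4 f=8, (1,5) g=4 f=8, (2,5) g=3 f=8, (3,5) g=2 f=8, (5,6) g=1 f=10]; closed=[(1,6), (2,6), (3,6), (4,6)]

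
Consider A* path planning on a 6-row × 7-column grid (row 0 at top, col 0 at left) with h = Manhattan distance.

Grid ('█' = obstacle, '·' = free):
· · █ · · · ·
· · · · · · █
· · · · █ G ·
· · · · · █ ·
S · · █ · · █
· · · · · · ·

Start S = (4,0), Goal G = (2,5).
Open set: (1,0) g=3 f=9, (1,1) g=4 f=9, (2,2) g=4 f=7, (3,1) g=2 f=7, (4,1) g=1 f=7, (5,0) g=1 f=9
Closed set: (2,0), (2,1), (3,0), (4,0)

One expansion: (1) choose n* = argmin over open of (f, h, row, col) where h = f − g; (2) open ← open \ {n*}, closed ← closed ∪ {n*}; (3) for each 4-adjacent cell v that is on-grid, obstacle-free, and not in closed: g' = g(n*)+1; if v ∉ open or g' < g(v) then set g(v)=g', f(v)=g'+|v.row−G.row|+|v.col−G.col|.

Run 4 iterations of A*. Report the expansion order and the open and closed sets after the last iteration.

order=[(2,2) → (2,3) → (3,1) → (3,2)]; open=[(1,0) g=3 f=9, (1,1) g=4 f=9, (1,2) g=5 f=9, (1,3) g=6 f=9, (3,3) g=4 f=7, (4,1) g=1 f=7, (4,2) g=4 f=9, (5,0) g=1 f=9]; closed=[(2,0), (2,1), (2,2), (2,3), (3,0), (3,1), (3,2), (4,0)]

step 1: expand (2,2) (f=7, h=3) → closed; open now [(1,0) g=3 f=9, (1,1) g=4 f=9, (1,2) g=5 f=9, (2,3) g=5 f=7, (3,1) g=2 f=7, (3,2) g=5 f=9, (4,1) g=1 f=7, (5,0) g=1 f=9]
step 2: expand (2,3) (f=7, h=2) → closed; open now [(1,0) g=3 f=9, (1,1) g=4 f=9, (1,2) g=5 f=9, (1,3) g=6 f=9, (3,1) g=2 f=7, (3,2) g=5 f=9, (3,3) g=6 f=9, (4,1) g=1 f=7, (5,0) g=1 f=9]
step 3: expand (3,1) (f=7, h=5) → closed; open now [(1,0) g=3 f=9, (1,1) g=4 f=9, (1,2) g=5 f=9, (1,3) g=6 f=9, (3,2) g=3 f=7, (3,3) g=6 f=9, (4,1) g=1 f=7, (5,0) g=1 f=9]
step 4: expand (3,2) (f=7, h=4) → closed; open now [(1,0) g=3 f=9, (1,1) g=4 f=9, (1,2) g=5 f=9, (1,3) g=6 f=9, (3,3) g=4 f=7, (4,1) g=1 f=7, (4,2) g=4 f=9, (5,0) g=1 f=9]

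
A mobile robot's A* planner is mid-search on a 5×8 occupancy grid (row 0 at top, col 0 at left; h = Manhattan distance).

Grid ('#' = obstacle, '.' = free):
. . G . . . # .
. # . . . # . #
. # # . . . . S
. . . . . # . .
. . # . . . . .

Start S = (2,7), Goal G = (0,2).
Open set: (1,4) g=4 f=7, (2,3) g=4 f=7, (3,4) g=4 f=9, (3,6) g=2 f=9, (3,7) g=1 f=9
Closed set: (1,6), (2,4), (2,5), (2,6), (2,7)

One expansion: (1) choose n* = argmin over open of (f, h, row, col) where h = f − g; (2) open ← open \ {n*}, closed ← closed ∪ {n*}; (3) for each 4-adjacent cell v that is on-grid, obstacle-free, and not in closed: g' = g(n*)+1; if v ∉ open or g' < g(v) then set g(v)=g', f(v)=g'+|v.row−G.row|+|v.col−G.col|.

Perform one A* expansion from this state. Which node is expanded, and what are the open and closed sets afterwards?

step 1: expand (1,4) (f=7, h=3) → closed; open now [(0,4) g=5 f=7, (1,3) g=5 f=7, (2,3) g=4 f=7, (3,4) g=4 f=9, (3,6) g=2 f=9, (3,7) g=1 f=9]

expanded=(1,4); open=[(0,4) g=5 f=7, (1,3) g=5 f=7, (2,3) g=4 f=7, (3,4) g=4 f=9, (3,6) g=2 f=9, (3,7) g=1 f=9]; closed=[(1,4), (1,6), (2,4), (2,5), (2,6), (2,7)]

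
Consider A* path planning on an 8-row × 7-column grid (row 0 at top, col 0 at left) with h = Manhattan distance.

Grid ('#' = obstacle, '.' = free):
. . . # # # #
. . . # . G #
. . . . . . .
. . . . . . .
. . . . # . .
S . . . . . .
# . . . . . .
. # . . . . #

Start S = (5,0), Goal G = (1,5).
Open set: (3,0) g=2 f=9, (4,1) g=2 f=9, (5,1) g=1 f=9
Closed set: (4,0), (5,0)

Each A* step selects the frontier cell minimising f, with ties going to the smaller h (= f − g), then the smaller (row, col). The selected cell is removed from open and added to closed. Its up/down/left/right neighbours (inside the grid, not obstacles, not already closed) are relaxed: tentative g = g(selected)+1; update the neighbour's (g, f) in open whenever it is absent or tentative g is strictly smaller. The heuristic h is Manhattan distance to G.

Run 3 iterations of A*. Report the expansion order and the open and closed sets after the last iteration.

step 1: expand (3,0) (f=9, h=7) → closed; open now [(2,0) g=3 f=9, (3,1) g=3 f=9, (4,1) g=2 f=9, (5,1) g=1 f=9]
step 2: expand (2,0) (f=9, h=6) → closed; open now [(1,0) g=4 f=9, (2,1) g=4 f=9, (3,1) g=3 f=9, (4,1) g=2 f=9, (5,1) g=1 f=9]
step 3: expand (1,0) (f=9, h=5) → closed; open now [(0,0) g=5 f=11, (1,1) g=5 f=9, (2,1) g=4 f=9, (3,1) g=3 f=9, (4,1) g=2 f=9, (5,1) g=1 f=9]

order=[(3,0) → (2,0) → (1,0)]; open=[(0,0) g=5 f=11, (1,1) g=5 f=9, (2,1) g=4 f=9, (3,1) g=3 f=9, (4,1) g=2 f=9, (5,1) g=1 f=9]; closed=[(1,0), (2,0), (3,0), (4,0), (5,0)]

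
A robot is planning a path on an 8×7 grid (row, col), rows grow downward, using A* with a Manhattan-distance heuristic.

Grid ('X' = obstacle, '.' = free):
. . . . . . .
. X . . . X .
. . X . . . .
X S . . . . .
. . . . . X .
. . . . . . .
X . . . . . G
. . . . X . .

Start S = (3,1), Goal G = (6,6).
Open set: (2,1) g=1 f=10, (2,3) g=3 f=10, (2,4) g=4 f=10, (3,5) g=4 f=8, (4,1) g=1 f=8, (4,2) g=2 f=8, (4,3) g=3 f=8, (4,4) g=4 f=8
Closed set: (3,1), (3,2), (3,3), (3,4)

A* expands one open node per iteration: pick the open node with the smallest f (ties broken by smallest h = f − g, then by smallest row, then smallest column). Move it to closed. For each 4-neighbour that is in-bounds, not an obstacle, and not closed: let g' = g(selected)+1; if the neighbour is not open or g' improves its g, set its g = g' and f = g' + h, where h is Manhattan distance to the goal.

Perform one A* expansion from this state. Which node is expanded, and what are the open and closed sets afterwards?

step 1: expand (3,5) (f=8, h=4) → closed; open now [(2,1) g=1 f=10, (2,3) g=3 f=10, (2,4) g=4 f=10, (2,5) g=5 f=10, (3,6) g=5 f=8, (4,1) g=1 f=8, (4,2) g=2 f=8, (4,3) g=3 f=8, (4,4) g=4 f=8]

expanded=(3,5); open=[(2,1) g=1 f=10, (2,3) g=3 f=10, (2,4) g=4 f=10, (2,5) g=5 f=10, (3,6) g=5 f=8, (4,1) g=1 f=8, (4,2) g=2 f=8, (4,3) g=3 f=8, (4,4) g=4 f=8]; closed=[(3,1), (3,2), (3,3), (3,4), (3,5)]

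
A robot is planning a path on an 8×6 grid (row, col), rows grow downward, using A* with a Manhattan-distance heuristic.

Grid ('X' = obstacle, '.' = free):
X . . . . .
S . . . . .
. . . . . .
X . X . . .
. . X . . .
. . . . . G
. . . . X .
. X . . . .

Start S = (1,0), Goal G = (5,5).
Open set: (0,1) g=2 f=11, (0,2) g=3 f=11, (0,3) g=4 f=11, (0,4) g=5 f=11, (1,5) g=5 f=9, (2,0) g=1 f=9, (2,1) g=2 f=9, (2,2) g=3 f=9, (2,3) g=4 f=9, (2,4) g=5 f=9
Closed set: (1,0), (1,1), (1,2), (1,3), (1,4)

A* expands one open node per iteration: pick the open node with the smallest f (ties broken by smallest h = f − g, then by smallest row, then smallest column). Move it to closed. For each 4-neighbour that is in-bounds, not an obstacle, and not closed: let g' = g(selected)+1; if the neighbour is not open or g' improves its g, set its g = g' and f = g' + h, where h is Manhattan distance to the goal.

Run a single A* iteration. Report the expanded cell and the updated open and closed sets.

step 1: expand (1,5) (f=9, h=4) → closed; open now [(0,1) g=2 f=11, (0,2) g=3 f=11, (0,3) g=4 f=11, (0,4) g=5 f=11, (0,5) g=6 f=11, (2,0) g=1 f=9, (2,1) g=2 f=9, (2,2) g=3 f=9, (2,3) g=4 f=9, (2,4) g=5 f=9, (2,5) g=6 f=9]

expanded=(1,5); open=[(0,1) g=2 f=11, (0,2) g=3 f=11, (0,3) g=4 f=11, (0,4) g=5 f=11, (0,5) g=6 f=11, (2,0) g=1 f=9, (2,1) g=2 f=9, (2,2) g=3 f=9, (2,3) g=4 f=9, (2,4) g=5 f=9, (2,5) g=6 f=9]; closed=[(1,0), (1,1), (1,2), (1,3), (1,4), (1,5)]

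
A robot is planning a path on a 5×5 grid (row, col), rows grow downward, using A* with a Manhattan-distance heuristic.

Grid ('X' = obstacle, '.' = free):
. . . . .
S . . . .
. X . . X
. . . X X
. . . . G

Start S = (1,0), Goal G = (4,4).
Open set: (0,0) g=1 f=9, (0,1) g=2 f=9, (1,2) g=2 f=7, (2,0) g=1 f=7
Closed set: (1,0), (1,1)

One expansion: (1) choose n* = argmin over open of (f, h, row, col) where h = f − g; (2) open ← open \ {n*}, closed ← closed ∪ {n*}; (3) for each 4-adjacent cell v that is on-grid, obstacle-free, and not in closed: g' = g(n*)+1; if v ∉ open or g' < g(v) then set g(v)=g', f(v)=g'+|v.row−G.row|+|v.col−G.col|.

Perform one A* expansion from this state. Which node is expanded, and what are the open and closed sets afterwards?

step 1: expand (1,2) (f=7, h=5) → closed; open now [(0,0) g=1 f=9, (0,1) g=2 f=9, (0,2) g=3 f=9, (1,3) g=3 f=7, (2,0) g=1 f=7, (2,2) g=3 f=7]

expanded=(1,2); open=[(0,0) g=1 f=9, (0,1) g=2 f=9, (0,2) g=3 f=9, (1,3) g=3 f=7, (2,0) g=1 f=7, (2,2) g=3 f=7]; closed=[(1,0), (1,1), (1,2)]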